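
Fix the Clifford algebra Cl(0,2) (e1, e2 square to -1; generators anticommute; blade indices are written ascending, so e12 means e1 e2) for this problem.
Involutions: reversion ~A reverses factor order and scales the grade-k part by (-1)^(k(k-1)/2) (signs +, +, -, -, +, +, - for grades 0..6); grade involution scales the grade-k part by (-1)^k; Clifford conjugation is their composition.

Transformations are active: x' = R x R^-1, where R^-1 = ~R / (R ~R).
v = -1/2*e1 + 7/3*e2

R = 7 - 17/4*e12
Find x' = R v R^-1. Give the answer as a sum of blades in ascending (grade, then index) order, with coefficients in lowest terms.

~R = 7 + 17/4*e12, and R ~R = 1073/16, so R^-1 = ~R / (1073/16).
R v = 77/12*e1 + 443/24*e2
Answer: 11843/6438*e1 + 1631/1073*e2


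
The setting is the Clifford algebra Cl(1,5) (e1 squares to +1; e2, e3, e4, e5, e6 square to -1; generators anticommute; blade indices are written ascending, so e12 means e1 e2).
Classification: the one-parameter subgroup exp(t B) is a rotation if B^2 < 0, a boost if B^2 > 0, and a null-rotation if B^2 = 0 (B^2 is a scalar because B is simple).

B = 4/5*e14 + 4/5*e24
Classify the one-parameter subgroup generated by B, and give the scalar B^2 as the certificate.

B^2 term by term: the squares give (4/5)^2*(e14)^2 + (4/5)^2*(e24)^2 = 16/25*(+1) + 16/25*(-1) = 0 (each basis 2-blade squares to minus the product of its generators' squares); cross terms between blades sharing an index anticommute and cancel. So B^2 = 0.
Answer: null-rotation, certificate B^2 = 0. B^2 = 0 is basis-independent, so its sign is the whole story.


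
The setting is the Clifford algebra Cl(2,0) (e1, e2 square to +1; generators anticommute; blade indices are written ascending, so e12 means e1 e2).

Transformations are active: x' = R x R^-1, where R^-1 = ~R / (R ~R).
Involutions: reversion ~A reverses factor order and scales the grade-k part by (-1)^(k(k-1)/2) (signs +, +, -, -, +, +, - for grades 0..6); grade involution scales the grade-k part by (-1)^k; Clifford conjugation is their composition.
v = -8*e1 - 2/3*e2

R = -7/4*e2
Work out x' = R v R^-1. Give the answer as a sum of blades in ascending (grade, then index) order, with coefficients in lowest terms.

~R = -7/4*e2, and R ~R = 49/16, so R^-1 = ~R / (49/16).
R v = 7/6 - 14*e12
Answer: 8*e1 - 2/3*e2


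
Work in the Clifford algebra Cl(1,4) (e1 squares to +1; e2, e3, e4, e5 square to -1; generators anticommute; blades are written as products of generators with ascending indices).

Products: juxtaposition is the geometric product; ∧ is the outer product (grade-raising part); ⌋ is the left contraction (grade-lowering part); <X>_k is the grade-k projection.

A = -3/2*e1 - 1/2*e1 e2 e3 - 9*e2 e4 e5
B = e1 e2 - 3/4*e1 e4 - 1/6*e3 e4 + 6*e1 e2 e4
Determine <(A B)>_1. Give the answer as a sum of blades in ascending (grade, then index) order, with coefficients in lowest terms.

step 1: -3/2*e2 - 1/2*e3 + 9/8*e4 - 54*e1 e5 - 9*e2 e4 - 3*e3 e4 - 1/12*e1 e2 e4 - 27/4*e1 e2 e5 + 1/4*e1 e3 e4 - 9*e1 e4 e5 + 3/8*e2 e3 e4 + 3/2*e2 e3 e5
step 2: -3/2*e2 - 1/2*e3 + 9/8*e4
Answer: -3/2*e2 - 1/2*e3 + 9/8*e4


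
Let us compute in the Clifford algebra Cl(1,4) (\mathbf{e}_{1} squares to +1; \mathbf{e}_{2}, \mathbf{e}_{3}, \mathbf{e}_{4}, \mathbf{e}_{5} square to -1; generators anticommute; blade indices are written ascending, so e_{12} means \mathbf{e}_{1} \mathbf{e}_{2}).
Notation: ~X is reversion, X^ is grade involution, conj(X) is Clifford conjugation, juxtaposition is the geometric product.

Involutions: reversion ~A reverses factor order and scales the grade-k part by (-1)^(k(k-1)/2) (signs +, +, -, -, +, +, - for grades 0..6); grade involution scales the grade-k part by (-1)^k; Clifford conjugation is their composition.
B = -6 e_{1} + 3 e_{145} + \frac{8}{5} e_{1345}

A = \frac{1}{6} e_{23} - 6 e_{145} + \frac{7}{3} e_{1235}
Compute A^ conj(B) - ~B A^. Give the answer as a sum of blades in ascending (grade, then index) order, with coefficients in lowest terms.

first term: -18 - \frac{48}{5} e_{3} - \frac{56}{15} e_{24} + 36 e_{45} + e_{123} - 7 e_{234} - 14 e_{235} - \frac{4}{15} e_{1245} + \frac{1}{2} e_{12345}
second term: 18 + \frac{48}{5} e_{3} + \frac{56}{15} e_{24} - 36 e_{45} - e_{123} + 7 e_{234} - 14 e_{235} + \frac{4}{15} e_{1245} - \frac{1}{2} e_{12345}
Answer: -36 - \frac{96}{5} e_{3} - \frac{112}{15} e_{24} + 72 e_{45} + 2 e_{123} - 14 e_{234} - \frac{8}{15} e_{1245} + e_{12345}


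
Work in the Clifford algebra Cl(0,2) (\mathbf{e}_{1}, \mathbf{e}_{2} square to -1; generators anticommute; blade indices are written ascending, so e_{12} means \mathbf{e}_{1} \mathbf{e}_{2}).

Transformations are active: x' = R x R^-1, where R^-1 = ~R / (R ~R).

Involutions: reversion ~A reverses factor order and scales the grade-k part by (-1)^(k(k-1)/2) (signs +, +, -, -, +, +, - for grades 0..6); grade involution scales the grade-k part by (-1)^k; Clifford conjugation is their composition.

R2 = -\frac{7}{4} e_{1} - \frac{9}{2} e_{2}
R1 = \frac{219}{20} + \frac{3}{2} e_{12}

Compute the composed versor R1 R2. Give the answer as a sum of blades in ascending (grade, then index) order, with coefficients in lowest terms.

Distribute over the terms of R1 (each basis-blade product reordered to ascending indices, repeated generators contracted through their squares):
(\frac{219}{20}) R2 = -\frac{1533}{80} e_{1} - \frac{1971}{40} e_{2}
(\frac{3}{2} e_{12}) R2 = \frac{27}{4} e_{1} - \frac{21}{8} e_{2}
Summing the partial products and collecting blades:
Answer: -\frac{993}{80} e_{1} - \frac{519}{10} e_{2}


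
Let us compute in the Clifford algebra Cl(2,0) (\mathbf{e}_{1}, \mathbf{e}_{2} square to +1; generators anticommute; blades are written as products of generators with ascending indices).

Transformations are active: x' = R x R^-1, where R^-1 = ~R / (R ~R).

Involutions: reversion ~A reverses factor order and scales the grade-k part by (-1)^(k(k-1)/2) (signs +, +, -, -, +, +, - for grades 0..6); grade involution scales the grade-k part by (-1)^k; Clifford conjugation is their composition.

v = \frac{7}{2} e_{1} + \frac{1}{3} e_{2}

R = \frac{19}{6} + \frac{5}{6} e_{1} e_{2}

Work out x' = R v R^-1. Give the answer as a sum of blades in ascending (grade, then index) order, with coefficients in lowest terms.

~R = \frac{19}{6} - \frac{5}{6} e_{1} e_{2}, and R ~R = \frac{193}{18}, so R^-1 = ~R / (\frac{193}{18}).
R v = \frac{409}{36} e_{1} - \frac{67}{36} e_{2}
Answer: \frac{1859}{579} e_{1} - \frac{553}{386} e_{2}


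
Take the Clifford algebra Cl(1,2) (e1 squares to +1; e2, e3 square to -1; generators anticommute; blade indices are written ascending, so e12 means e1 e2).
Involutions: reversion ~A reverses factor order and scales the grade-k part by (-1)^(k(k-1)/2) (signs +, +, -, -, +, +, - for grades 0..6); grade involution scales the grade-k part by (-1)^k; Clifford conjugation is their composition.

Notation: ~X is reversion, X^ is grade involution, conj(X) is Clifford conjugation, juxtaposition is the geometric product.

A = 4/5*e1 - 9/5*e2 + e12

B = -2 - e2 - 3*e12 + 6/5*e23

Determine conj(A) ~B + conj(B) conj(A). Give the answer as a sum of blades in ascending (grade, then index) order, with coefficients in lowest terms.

first term: -6/5 + 6*e1 - 6*e2 + 54/25*e3 + 14/5*e12 - 6/5*e13 + 24/25*e123
second term: -24/5 - 24/5*e1 - 6/5*e2 - 54/25*e3 + 14/5*e12 + 6/5*e13 + 24/25*e123
Answer: -6 + 6/5*e1 - 36/5*e2 + 28/5*e12 + 48/25*e123


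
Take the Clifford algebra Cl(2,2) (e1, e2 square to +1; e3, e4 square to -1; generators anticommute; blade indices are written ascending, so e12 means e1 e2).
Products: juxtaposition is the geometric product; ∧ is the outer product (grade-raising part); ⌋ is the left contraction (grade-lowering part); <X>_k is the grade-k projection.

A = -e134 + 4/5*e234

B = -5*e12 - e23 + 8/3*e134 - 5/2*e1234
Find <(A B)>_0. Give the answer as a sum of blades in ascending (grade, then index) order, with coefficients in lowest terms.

step 1: 8/3 - 2*e1 - 5/2*e2 - 4/5*e4 + 32/15*e12 + e124 + 4*e134 + 5*e234
step 2: 8/3
Answer: 8/3


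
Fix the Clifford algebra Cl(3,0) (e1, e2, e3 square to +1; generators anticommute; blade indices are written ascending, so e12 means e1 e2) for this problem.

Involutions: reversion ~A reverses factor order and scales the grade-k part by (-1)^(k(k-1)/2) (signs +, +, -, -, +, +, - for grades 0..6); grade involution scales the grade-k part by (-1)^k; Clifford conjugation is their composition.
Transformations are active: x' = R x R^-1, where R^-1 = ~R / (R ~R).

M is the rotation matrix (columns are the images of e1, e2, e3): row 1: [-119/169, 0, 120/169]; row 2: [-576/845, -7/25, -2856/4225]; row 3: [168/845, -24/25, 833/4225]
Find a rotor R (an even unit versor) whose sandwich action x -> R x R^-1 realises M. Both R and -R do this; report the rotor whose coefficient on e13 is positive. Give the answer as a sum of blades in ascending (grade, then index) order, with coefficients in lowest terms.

Method: write R = a + b12*e12 + b13*e13 + b23*e23 with a^2 + b12^2 + b13^2 + b23^2 = 1 (so R^-1 = ~R). Expanding the columns R e_j ~R gives tr M = 4a^2 - 1 and, from the antisymmetric part, M21 - M12 = -4a*b12, M13 - M31 = 4a*b13, M32 - M23 = -4a*b23.
Here tr M = -133/169, so a^2 = (1 + tr M)/4 = 9/169 and a = ±3/13. Taking a = 3/13: M21 - M12 = -576/845, M13 - M31 = 432/845, M32 - M23 = -48/169, giving b12 = 48/65, b13 = 36/65, b23 = 4/13, i.e. R = 3/13 + 48/65*e12 + 36/65*e13 + 4/13*e23.
Its e13 coefficient is already positive.
Answer: 3/13 + 48/65*e12 + 36/65*e13 + 4/13*e23. Note: both R and -R realise this M (trace -133/169); the covering map identifies them, and the e13-coefficient sign is the tie-breaker.


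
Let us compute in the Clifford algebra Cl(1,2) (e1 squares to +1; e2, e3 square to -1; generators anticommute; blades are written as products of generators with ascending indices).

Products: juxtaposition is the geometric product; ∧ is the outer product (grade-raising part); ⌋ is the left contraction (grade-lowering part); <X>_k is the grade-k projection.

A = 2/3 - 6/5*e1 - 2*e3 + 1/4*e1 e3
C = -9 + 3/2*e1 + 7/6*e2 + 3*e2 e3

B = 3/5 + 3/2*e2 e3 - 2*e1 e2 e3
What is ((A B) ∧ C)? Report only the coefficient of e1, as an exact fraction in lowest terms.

step 1: 2/5 - 18/25*e1 - 5/2*e2 - 6/5*e3 - 29/8*e1 e2 + 3/20*e1 e3 + 17/5*e2 e3 - 47/15*e1 e2 e3
step 2: -18/5 + 177/25*e1 + 689/30*e2 + 54/5*e3 + 7107/200*e1 e2 + 9/20*e1 e3 - 28*e2 e3 + 6193/200*e1 e2 e3
Answer: 177/25


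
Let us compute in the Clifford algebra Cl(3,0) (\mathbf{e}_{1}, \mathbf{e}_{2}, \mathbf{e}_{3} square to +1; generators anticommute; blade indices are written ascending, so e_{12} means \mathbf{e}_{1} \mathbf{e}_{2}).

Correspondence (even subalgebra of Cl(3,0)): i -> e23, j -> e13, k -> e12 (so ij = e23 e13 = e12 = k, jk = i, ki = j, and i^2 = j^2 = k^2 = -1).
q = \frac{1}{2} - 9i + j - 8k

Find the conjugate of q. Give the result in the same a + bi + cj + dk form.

In blades: q = \frac{1}{2} - 8 e_{12} + e_{13} - 9 e_{23}.
Quaternion conjugation is reversion on the even subalgebra: the scalar is fixed and every grade-2 blade flips sign, giving \frac{1}{2} + 8 e_{12} - e_{13} + 9 e_{23}; translating back:
Answer: \frac{1}{2} + 9i - j + 8k


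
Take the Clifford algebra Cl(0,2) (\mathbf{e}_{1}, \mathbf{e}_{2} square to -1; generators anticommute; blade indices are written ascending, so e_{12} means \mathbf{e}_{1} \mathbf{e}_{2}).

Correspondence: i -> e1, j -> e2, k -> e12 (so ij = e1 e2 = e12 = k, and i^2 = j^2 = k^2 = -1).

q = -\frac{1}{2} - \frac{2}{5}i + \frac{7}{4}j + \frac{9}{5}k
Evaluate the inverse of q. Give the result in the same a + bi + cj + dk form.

In blades: q = -\frac{1}{2} - \frac{2}{5} e_{1} + \frac{7}{4} e_{2} + \frac{9}{5} e_{12}.
With qbar = -\frac{1}{2} + \frac{2}{5} e_{1} - \frac{7}{4} e_{2} - \frac{9}{5} e_{12} (scalar fixed, mapped units negated), q qbar = \frac{537}{80} (the sum of squared coefficients), so q^-1 = qbar / (\frac{537}{80}) = -\frac{40}{537} + \frac{32}{537} e_{1} - \frac{140}{537} e_{2} - \frac{48}{179} e_{12}; translating back:
Answer: -\frac{40}{537} + \frac{32}{537}i - \frac{140}{537}j - \frac{48}{179}k


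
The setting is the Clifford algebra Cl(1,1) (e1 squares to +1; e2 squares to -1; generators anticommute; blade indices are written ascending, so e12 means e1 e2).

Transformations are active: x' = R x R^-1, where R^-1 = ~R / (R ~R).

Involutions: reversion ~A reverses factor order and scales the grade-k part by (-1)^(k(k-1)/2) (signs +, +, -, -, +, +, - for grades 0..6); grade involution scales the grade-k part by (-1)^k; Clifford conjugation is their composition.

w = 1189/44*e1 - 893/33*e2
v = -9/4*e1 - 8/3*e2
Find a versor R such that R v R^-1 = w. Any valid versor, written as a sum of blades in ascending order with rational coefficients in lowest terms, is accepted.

Why this works: both vectors square to -295/144, so q(v) = q(w) and R = v + w = 545/22*e1 - 327/11*e2 carries v to w — its own direction survives, the complement (v - w)/2 flips.
Answer: 545/22*e1 - 327/11*e2


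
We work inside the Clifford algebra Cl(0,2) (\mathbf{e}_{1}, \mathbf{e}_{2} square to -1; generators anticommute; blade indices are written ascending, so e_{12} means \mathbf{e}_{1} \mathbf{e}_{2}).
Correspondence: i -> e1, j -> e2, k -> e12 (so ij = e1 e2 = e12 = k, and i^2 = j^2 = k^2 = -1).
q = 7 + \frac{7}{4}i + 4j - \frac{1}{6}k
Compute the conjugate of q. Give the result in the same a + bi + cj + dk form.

In blades: q = 7 + \frac{7}{4} e_{1} + 4 e_{2} - \frac{1}{6} e_{12}.
Conjugation here is Clifford conjugation: the scalar is fixed and the grade-1 and grade-2 blades all flip sign, giving 7 - \frac{7}{4} e_{1} - 4 e_{2} + \frac{1}{6} e_{12}; translating back:
Answer: 7 - \frac{7}{4}i - 4j + \frac{1}{6}k


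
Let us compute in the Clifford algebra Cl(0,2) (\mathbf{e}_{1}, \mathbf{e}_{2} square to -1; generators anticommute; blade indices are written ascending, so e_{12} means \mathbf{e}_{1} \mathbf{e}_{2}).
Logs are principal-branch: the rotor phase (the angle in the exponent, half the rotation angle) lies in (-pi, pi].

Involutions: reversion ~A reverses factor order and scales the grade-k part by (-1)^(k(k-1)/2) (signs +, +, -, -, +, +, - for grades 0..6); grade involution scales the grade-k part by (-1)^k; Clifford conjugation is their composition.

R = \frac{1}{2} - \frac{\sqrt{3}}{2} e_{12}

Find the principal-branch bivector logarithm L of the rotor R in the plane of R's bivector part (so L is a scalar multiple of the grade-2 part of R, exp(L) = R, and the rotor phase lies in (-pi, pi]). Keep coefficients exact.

The scalar part of R is \frac{1}{2}, which fixes the principal-branch rotor phase; the unit plane is then the bivector part divided by the sine of that phase, and L is that plane scaled by the phase.
Concretely: cos(phase) = \frac{1}{2} gives phase = ±\frac{\pi}{3}, and since phase/sin(phase) is even the sign is immaterial: L = (phase/sin(phase)) * <R>_2 = (\frac{2 \sqrt{3} \pi}{9}) * <R>_2.
Answer: - \frac{\pi}{3} e_{12}


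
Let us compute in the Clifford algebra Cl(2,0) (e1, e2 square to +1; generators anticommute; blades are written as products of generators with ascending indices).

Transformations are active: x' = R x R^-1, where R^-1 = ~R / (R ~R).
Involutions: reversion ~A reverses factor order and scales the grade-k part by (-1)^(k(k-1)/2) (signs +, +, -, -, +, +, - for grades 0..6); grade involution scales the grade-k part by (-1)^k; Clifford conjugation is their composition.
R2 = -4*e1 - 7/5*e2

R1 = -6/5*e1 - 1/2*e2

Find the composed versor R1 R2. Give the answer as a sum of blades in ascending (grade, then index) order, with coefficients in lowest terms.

Distribute over the terms of R1 (each basis-blade product reordered to ascending indices, repeated generators contracted through their squares):
(-6/5*e1) R2 = 24/5 + 42/25*e1 e2
(-1/2*e2) R2 = 7/10 - 2*e1 e2
Summing the partial products and collecting blades:
Answer: 11/2 - 8/25*e1 e2


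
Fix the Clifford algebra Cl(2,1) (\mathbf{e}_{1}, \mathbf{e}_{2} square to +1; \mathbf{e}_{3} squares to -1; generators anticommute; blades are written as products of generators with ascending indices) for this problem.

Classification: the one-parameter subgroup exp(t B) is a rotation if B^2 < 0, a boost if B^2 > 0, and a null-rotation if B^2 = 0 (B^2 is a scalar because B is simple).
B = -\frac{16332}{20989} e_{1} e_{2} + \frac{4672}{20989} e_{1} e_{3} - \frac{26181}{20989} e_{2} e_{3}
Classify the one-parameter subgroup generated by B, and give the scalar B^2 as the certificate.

B^2 term by term: the squares give (-\frac{16332}{20989})^2*(e_{1} e_{2})^2 + (\frac{4672}{20989})^2*(e_{1} e_{3})^2 + (-\frac{26181}{20989})^2*(e_{2} e_{3})^2 = \frac{266734224}{440538121}*(-1) + \frac{21827584}{440538121}*(+1) + \frac{685444761}{440538121}*(+1) = 1 (each basis 2-blade squares to minus the product of its generators' squares); cross terms between blades sharing an index anticommute and cancel. So B^2 = 1.
Answer: boost, certificate B^2 = 1. Key observation: B^2 = 1 is a conjugation invariant, so its sign decides the class regardless of the surface form of B.


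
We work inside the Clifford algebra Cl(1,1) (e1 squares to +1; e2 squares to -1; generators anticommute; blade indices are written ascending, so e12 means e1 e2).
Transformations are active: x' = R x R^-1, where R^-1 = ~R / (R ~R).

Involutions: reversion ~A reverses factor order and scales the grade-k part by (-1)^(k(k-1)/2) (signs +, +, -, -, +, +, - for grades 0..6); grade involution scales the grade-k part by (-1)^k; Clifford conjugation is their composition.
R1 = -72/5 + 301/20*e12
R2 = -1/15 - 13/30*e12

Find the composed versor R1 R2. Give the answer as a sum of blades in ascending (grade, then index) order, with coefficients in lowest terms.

Distribute over the terms of R1 (each basis-blade product reordered to ascending indices, repeated generators contracted through their squares):
(-72/5) R2 = 24/25 + 156/25*e12
(301/20*e12) R2 = -3913/600 - 301/300*e12
Summing the partial products and collecting blades:
Answer: -3337/600 + 1571/300*e12


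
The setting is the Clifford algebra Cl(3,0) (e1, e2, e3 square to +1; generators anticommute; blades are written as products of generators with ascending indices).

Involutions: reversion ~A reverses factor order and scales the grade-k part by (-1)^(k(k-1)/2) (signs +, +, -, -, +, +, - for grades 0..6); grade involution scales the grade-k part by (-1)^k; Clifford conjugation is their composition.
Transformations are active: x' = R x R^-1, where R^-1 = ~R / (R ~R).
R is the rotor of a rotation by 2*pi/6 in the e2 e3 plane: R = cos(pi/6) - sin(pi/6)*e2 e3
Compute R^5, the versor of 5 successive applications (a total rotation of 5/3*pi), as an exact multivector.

Half-angle bookkeeping: 5 applications in e2 e3 add up to rotor phase 5*pi/6 = 5*pi/6, so R^5 = cos(5*pi/6) - sin(5*pi/6)*e2 e3.
cos(5*pi/6) = -sqrt(3)/2 and sin(5*pi/6) = 1/2, so R^5 = -sqrt(3)/2 - 1/2*e2 e3. The net rotation is 5/3*pi; the rotor keeps the half-angle phase exactly.
Answer: -sqrt(3)/2 - 1/2*e2 e3


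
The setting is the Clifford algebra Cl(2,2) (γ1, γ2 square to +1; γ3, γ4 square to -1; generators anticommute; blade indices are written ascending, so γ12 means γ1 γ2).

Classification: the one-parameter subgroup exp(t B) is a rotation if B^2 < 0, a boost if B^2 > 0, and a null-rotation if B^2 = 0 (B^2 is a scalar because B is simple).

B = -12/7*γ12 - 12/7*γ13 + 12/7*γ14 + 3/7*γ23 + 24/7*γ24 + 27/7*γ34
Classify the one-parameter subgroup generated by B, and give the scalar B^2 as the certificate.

B^2 term by term: the squares give (-12/7)^2*(γ12)^2 + (-12/7)^2*(γ13)^2 + (12/7)^2*(γ14)^2 + (3/7)^2*(γ23)^2 + (24/7)^2*(γ24)^2 + (27/7)^2*(γ34)^2 = 144/49*(-1) + 144/49*(+1) + 144/49*(+1) + 9/49*(+1) + 576/49*(+1) + 729/49*(-1) = 0 (each basis 2-blade squares to minus the product of its generators' squares); cross terms between blades sharing an index anticommute and cancel; the commuting (index-disjoint) pairs give grade-4 terms 2*c*c'*(blade product), which cancel blade by blade — γ1234: -648/49 + 576/49 + 72/49 = 0 — confirming B is simple. So B^2 = 0.
Answer: null-rotation, certificate B^2 = 0. No conjugation can change B^2 = 0; the sign gives the class.


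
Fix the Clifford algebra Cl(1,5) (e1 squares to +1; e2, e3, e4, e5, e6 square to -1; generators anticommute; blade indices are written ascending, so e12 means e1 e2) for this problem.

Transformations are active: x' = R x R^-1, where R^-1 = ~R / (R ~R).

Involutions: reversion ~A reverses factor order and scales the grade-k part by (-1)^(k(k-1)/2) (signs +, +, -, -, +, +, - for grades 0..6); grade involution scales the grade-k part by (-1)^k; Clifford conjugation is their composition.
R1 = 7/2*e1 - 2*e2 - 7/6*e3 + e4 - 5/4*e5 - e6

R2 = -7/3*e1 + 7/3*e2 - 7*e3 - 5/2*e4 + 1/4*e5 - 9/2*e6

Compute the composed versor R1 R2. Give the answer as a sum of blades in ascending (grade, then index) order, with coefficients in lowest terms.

Distribute over the terms of R1 (each basis-blade product reordered to ascending indices, repeated generators contracted through their squares):
(7/2*e1) R2 = -49/6 + 49/6*e12 - 49/2*e13 - 35/4*e14 + 7/8*e15 - 63/4*e16
(-2*e2) R2 = 14/3 - 14/3*e12 + 14*e23 + 5*e24 - 1/2*e25 + 9*e26
(-7/6*e3) R2 = -49/6 - 49/18*e13 + 49/18*e23 + 35/12*e34 - 7/24*e35 + 21/4*e36
(e4) R2 = 5/2 + 7/3*e14 - 7/3*e24 + 7*e34 + 1/4*e45 - 9/2*e46
(-5/4*e5) R2 = 5/16 - 35/12*e15 + 35/12*e25 - 35/4*e35 - 25/8*e45 + 45/8*e56
(-e6) R2 = -9/2 - 7/3*e16 + 7/3*e26 - 7*e36 - 5/2*e46 + 1/4*e56
Summing the partial products and collecting blades:
Answer: -641/48 + 7/2*e12 - 245/9*e13 - 77/12*e14 - 49/24*e15 - 217/12*e16 + 301/18*e23 + 8/3*e24 + 29/12*e25 + 34/3*e26 + 119/12*e34 - 217/24*e35 - 7/4*e36 - 23/8*e45 - 7*e46 + 47/8*e56


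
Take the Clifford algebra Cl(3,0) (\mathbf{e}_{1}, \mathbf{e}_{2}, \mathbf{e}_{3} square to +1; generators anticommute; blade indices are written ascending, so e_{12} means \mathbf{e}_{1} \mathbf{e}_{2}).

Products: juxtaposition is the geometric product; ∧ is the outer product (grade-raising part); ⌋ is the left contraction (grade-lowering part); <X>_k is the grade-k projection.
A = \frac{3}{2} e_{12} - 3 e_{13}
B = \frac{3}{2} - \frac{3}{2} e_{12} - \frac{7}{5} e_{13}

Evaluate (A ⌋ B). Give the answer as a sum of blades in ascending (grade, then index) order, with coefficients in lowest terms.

step 1: -\frac{39}{20}
Answer: -\frac{39}{20}


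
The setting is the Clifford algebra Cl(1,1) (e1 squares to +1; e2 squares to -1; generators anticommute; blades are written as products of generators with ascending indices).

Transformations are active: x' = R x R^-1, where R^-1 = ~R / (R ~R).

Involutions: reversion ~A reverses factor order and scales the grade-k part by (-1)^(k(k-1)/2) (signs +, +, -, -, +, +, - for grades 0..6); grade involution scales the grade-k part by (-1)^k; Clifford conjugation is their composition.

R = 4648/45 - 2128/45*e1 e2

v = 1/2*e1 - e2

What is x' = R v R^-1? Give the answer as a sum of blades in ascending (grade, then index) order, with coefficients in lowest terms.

~R = 4648/45 + 2128/45*e1 e2, and R ~R = 379456/45, so R^-1 = ~R / (379456/45).
R v = 196/45*e1 - 3584/45*e2
Answer: -4283/10890*e1 - 5179/5445*e2


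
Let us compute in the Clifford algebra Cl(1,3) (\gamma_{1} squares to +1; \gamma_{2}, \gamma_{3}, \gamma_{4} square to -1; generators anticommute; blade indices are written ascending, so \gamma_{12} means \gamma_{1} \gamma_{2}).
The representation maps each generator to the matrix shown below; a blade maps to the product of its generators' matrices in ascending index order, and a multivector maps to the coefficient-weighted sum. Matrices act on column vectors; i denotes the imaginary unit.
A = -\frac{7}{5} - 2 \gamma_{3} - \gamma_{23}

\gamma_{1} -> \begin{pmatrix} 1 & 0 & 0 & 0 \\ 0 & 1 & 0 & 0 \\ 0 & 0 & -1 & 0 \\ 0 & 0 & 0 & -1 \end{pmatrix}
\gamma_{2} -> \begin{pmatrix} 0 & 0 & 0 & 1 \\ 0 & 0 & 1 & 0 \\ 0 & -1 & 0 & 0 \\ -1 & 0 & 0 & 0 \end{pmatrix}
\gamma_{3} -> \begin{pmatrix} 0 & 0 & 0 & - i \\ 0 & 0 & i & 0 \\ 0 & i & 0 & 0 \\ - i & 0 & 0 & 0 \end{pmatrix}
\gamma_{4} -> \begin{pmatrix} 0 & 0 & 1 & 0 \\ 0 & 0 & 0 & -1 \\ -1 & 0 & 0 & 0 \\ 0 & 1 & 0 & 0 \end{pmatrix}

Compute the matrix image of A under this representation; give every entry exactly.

Bivector images (products of the table entries): rho(\gamma_{23}) = rho(\gamma_{2})rho(\gamma_{3}) = \begin{pmatrix} - i & 0 & 0 & 0 \\ 0 & i & 0 & 0 \\ 0 & 0 & - i & 0 \\ 0 & 0 & 0 & i \end{pmatrix}.
M = (-\frac{7}{5})*1 + (-2)*rho(\gamma_{3}) + (-1)*rho(\gamma_{23}), summed entrywise (1 is the identity matrix):
Answer: \begin{pmatrix} - \frac{7}{5} + i & 0 & 0 & 2 i \\ 0 & - \frac{7}{5} - i & - 2 i & 0 \\ 0 & - 2 i & - \frac{7}{5} + i & 0 \\ 2 i & 0 & 0 & - \frac{7}{5} - i \end{pmatrix}


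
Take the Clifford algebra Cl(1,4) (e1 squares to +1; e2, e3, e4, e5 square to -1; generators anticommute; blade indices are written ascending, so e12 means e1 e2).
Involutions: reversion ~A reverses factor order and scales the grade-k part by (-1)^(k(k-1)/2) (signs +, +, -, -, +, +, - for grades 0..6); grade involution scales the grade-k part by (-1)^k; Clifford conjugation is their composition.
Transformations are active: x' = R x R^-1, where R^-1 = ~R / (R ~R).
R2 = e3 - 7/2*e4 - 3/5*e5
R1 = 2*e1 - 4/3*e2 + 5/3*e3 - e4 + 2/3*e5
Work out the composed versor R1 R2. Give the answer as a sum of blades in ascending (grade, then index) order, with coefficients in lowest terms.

Distribute over the terms of R2 (each basis-blade product reordered to ascending indices, repeated generators contracted through their squares):
R1 (e3) = -5/3 + 2*e13 - 4/3*e23 + e34 - 2/3*e35
R1 (-7/2*e4) = -7/2 - 7*e14 + 14/3*e24 - 35/6*e34 + 7/3*e45
R1 (-3/5*e5) = 2/5 - 6/5*e15 + 4/5*e25 - e35 + 3/5*e45
Summing the partial products and collecting blades:
Answer: -143/30 + 2*e13 - 7*e14 - 6/5*e15 - 4/3*e23 + 14/3*e24 + 4/5*e25 - 29/6*e34 - 5/3*e35 + 44/15*e45


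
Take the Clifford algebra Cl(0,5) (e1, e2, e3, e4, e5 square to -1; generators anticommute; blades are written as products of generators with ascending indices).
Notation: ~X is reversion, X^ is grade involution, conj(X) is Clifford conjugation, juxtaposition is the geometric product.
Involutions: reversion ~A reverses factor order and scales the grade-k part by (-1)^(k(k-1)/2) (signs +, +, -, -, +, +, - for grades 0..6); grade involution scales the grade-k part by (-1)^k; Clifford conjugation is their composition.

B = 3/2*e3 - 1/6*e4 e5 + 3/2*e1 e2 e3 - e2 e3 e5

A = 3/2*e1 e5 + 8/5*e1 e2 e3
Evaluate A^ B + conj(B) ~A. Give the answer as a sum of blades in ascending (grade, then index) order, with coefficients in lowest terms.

first term: -12/5 + 12/5*e1 e2 - 1/4*e1 e4 - 8/5*e1 e5 + 3/2*e1 e2 e3 - 9/4*e1 e3 e5 + 9/4*e2 e3 e5 + 4/15*e1 e2 e3 e4 e5
second term: -12/5 - 12/5*e1 e2 + 1/4*e1 e4 + 8/5*e1 e5 + 3/2*e1 e2 e3 - 9/4*e1 e3 e5 + 9/4*e2 e3 e5 - 4/15*e1 e2 e3 e4 e5
Answer: -24/5 + 3*e1 e2 e3 - 9/2*e1 e3 e5 + 9/2*e2 e3 e5


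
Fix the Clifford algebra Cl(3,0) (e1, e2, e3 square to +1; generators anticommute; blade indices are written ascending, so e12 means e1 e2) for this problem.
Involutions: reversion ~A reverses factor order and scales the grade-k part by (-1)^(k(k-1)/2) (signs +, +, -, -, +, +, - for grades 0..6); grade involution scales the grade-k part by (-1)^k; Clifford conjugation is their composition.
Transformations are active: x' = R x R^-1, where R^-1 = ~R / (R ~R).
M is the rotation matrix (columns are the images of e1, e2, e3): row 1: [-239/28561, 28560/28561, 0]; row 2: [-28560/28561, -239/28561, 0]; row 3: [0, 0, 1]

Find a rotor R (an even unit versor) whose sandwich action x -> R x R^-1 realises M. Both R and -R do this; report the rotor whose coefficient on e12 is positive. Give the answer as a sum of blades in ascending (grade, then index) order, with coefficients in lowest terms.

Method: write R = a + b12*e12 + b13*e13 + b23*e23 with a^2 + b12^2 + b13^2 + b23^2 = 1 (so R^-1 = ~R). Expanding the columns R e_j ~R gives tr M = 4a^2 - 1 and, from the antisymmetric part, M21 - M12 = -4a*b12, M13 - M31 = 4a*b13, M32 - M23 = -4a*b23.
Here tr M = 28083/28561, so a^2 = (1 + tr M)/4 = 14161/28561 and a = ±119/169. Taking a = 119/169: M21 - M12 = -57120/28561, M13 - M31 = 0, M32 - M23 = 0, giving b12 = 120/169, b13 = 0, b23 = 0, i.e. R = 119/169 + 120/169*e12.
Its e12 coefficient is already positive.
Answer: 119/169 + 120/169*e12. Note: both R and -R realise this M (trace 28083/28561); the covering map identifies them, and the e12-coefficient sign is the tie-breaker.


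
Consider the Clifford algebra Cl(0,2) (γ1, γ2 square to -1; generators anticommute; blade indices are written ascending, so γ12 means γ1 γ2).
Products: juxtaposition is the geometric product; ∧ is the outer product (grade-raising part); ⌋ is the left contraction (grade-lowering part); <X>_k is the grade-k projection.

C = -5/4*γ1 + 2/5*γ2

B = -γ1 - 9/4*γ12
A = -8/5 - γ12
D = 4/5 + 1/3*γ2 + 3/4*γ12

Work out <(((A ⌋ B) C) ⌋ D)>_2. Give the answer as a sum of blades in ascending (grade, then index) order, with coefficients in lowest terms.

step 1: -9/4 + 8/5*γ1 + 18/5*γ12
step 2: 2 + 549/400*γ1 - 27/5*γ2 + 16/25*γ12
step 3: 73/25 - 81/20*γ1 - 1741/4800*γ2 + 3/2*γ12
step 4: 3/2*γ12
Answer: 3/2*γ12


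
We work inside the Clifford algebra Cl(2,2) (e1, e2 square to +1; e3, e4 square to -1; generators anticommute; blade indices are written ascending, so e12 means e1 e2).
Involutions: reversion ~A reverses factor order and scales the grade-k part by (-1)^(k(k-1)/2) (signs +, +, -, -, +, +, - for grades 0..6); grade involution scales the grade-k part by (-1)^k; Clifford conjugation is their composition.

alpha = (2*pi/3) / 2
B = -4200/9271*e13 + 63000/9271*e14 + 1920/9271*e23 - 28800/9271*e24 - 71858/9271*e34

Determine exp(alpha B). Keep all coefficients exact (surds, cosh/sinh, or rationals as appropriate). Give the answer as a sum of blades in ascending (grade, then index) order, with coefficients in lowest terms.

B^2 term by term: the squares give (-4200/9271)^2*(e13)^2 + (63000/9271)^2*(e14)^2 + (1920/9271)^2*(e23)^2 + (-28800/9271)^2*(e24)^2 + (-71858/9271)^2*(e34)^2 = 17640000/85951441*(+1) + 3969000000/85951441*(+1) + 3686400/85951441*(+1) + 829440000/85951441*(+1) + 5163572164/85951441*(-1) = -4 (each basis 2-blade squares to minus the product of its generators' squares); cross terms between blades sharing an index anticommute and cancel; the commuting (index-disjoint) pairs give grade-4 terms 2*c*c'*(blade product), which cancel blade by blade — e1234: -241920000/85951441 + 241920000/85951441 = 0 — confirming B is simple. So B^2 = -4.
B^2 = -4 — the negative square puts this in the circular regime; l = 2, alpha*l = 2*pi/3, so exp(alpha B) = cos(2*pi/3) + (sin(2*pi/3)/2)*B = -1/2 + (sqrt(3)/4)*B.
Answer: -1/2 - 1050*sqrt(3)/9271*e13 + 15750*sqrt(3)/9271*e14 + 480*sqrt(3)/9271*e23 - 7200*sqrt(3)/9271*e24 - 35929*sqrt(3)/18542*e34


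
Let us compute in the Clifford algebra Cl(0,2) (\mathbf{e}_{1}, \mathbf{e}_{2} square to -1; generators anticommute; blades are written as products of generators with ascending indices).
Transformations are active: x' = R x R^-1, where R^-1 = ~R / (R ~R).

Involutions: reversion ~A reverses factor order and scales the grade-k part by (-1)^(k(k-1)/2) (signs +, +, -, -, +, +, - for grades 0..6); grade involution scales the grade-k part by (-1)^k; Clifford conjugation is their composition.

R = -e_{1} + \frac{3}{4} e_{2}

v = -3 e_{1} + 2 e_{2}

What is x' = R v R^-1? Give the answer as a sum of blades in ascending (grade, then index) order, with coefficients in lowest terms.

~R = -e_{1} + \frac{3}{4} e_{2}, and R ~R = -\frac{25}{16}, so R^-1 = ~R / (-\frac{25}{16}).
R v = -\frac{9}{2} + \frac{1}{4} e_{1} e_{2}
Answer: -\frac{69}{25} e_{1} + \frac{58}{25} e_{2}


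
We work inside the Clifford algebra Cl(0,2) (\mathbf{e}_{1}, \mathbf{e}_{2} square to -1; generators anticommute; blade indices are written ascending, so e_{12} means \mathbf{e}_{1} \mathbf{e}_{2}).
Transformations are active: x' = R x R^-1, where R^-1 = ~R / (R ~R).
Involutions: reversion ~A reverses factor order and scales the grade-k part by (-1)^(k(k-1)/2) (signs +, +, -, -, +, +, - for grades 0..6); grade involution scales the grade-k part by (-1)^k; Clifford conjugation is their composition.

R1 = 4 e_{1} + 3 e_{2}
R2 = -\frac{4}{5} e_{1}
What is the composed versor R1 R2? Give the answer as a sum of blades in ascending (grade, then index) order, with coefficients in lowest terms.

Distribute over the terms of R2 (each basis-blade product reordered to ascending indices, repeated generators contracted through their squares):
R1 (-\frac{4}{5} e_{1}) = \frac{16}{5} + \frac{12}{5} e_{12}
Answer: \frac{16}{5} + \frac{12}{5} e_{12}


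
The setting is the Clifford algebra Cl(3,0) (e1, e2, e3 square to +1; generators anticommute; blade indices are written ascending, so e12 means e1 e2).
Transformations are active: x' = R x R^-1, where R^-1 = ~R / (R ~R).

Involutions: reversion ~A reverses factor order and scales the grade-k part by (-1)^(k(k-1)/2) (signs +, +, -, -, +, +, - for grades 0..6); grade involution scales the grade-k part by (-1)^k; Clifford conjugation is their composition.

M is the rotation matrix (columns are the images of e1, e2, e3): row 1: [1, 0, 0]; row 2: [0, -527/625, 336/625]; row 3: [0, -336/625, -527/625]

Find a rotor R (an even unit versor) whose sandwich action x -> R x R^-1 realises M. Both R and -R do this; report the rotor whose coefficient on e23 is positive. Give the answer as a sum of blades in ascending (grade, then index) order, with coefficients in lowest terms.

Method: write R = a + b12*e12 + b13*e13 + b23*e23 with a^2 + b12^2 + b13^2 + b23^2 = 1 (so R^-1 = ~R). Expanding the columns R e_j ~R gives tr M = 4a^2 - 1 and, from the antisymmetric part, M21 - M12 = -4a*b12, M13 - M31 = 4a*b13, M32 - M23 = -4a*b23.
Here tr M = -429/625, so a^2 = (1 + tr M)/4 = 49/625 and a = ±7/25. Taking a = 7/25: M21 - M12 = 0, M13 - M31 = 0, M32 - M23 = -672/625, giving b12 = 0, b13 = 0, b23 = 24/25, i.e. R = 7/25 + 24/25*e23.
Its e23 coefficient is already positive.
Answer: 7/25 + 24/25*e23. Uniqueness: Spin(3) -> SO(3) maps R and -R to the same rotation of trace -429/625; fixing the sign of the e23 coefficient removes the ambiguity.


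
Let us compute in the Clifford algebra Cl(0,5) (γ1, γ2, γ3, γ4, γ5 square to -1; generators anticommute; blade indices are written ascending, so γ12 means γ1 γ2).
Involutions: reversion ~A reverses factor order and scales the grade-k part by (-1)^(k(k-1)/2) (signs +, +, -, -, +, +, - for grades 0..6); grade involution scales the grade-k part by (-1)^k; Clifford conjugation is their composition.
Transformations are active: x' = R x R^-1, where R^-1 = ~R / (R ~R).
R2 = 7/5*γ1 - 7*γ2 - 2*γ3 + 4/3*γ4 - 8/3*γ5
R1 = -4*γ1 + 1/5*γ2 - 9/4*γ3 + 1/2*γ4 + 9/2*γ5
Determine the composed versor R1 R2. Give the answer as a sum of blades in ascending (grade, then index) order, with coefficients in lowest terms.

Distribute over the terms of R1 (each basis-blade product reordered to ascending indices, repeated generators contracted through their squares):
(-4*γ1) R2 = 28/5 + 28*γ12 + 8*γ13 - 16/3*γ14 + 32/3*γ15
(1/5*γ2) R2 = 7/5 - 7/25*γ12 - 2/5*γ23 + 4/15*γ24 - 8/15*γ25
(-9/4*γ3) R2 = -9/2 + 63/20*γ13 - 63/4*γ23 - 3*γ34 + 6*γ35
(1/2*γ4) R2 = -2/3 - 7/10*γ14 + 7/2*γ24 + γ34 - 4/3*γ45
(9/2*γ5) R2 = 12 - 63/10*γ15 + 63/2*γ25 + 9*γ35 - 6*γ45
Summing the partial products and collecting blades:
Answer: 83/6 + 693/25*γ12 + 223/20*γ13 - 181/30*γ14 + 131/30*γ15 - 323/20*γ23 + 113/30*γ24 + 929/30*γ25 - 2*γ34 + 15*γ35 - 22/3*γ45


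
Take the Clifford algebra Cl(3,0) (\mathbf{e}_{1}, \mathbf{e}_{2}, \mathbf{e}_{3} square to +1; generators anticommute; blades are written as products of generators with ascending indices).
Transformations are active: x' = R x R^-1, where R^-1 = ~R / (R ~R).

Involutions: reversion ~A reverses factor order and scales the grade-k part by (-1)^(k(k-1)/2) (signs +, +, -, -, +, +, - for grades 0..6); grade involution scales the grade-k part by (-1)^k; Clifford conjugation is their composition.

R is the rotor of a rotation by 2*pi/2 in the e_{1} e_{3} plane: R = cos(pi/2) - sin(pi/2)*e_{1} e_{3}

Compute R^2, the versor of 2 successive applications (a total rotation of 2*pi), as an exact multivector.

Because a rotor carries half the rotation angle, composing 2 copies of this e_{1} e_{3}-plane rotor multiplies the phase: 2*(pi/2) = \pi, hence R^2 = cos(\pi) - sin(\pi)*e_{1} e_{3}.
cos(\pi) = -1 and sin(\pi) = 0, so R^2 = -1. The total rotation 2*pi is 1 full turn, so every vector returns to itself, yet the rotor is -1, on the OTHER sheet of the double cover (an odd number of 2*pi turns).
Answer: -1


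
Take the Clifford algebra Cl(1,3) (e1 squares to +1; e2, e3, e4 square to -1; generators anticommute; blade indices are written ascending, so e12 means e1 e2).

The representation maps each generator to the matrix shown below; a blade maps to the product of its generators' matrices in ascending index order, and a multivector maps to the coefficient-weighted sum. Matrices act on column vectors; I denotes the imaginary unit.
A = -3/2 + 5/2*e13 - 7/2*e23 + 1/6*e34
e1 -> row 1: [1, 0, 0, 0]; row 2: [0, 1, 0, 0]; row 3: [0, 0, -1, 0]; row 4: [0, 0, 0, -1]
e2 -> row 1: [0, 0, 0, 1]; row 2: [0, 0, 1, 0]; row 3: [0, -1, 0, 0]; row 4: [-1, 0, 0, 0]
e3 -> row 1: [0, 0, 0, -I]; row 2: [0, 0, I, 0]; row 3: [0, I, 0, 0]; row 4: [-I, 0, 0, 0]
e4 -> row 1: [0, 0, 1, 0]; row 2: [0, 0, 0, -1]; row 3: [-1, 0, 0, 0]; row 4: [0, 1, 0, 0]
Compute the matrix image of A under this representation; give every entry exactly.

Bivector images (products of the table entries): rho(e13) = rho(e1)rho(e3) = row 1: [0, 0, 0, -I]; row 2: [0, 0, I, 0]; row 3: [0, -I, 0, 0]; row 4: [I, 0, 0, 0]; rho(e23) = rho(e2)rho(e3) = row 1: [-I, 0, 0, 0]; row 2: [0, I, 0, 0]; row 3: [0, 0, -I, 0]; row 4: [0, 0, 0, I]; rho(e34) = rho(e3)rho(e4) = row 1: [0, -I, 0, 0]; row 2: [-I, 0, 0, 0]; row 3: [0, 0, 0, -I]; row 4: [0, 0, -I, 0].
M = (-3/2)*1 + (5/2)*rho(e13) + (-7/2)*rho(e23) + (1/6)*rho(e34), summed entrywise (1 is the identity matrix):
Answer: row 1: [-3/2 + 7*I/2, -I/6, 0, -5*I/2]; row 2: [-I/6, -3/2 - 7*I/2, 5*I/2, 0]; row 3: [0, -5*I/2, -3/2 + 7*I/2, -I/6]; row 4: [5*I/2, 0, -I/6, -3/2 - 7*I/2]


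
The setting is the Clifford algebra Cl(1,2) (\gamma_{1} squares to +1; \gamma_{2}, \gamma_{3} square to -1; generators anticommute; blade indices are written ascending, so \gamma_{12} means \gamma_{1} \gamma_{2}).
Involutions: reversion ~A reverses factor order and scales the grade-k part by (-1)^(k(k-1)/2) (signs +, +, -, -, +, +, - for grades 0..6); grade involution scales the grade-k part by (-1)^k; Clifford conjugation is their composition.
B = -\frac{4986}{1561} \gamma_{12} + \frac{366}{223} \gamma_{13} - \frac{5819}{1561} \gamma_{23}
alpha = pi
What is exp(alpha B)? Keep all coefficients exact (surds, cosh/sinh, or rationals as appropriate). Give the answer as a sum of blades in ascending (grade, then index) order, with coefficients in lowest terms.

B^2 term by term: the squares give (-\frac{4986}{1561})^2*(\gamma_{12})^2 + (\frac{366}{223})^2*(\gamma_{13})^2 + (-\frac{5819}{1561})^2*(\gamma_{23})^2 = \frac{24860196}{2436721}*(+1) + \frac{133956}{49729}*(+1) + \frac{33860761}{2436721}*(-1) = -1 (each basis 2-blade squares to minus the product of its generators' squares); cross terms between blades sharing an index anticommute and cancel. So B^2 = -1.
B^2 = -1 — the series telescopes trigonometrically here: l = 1, alpha*l = \pi, so exp(alpha B) = cos(\pi) + (sin(\pi)/1)*B = -1 + (0)*B.
Answer: -1


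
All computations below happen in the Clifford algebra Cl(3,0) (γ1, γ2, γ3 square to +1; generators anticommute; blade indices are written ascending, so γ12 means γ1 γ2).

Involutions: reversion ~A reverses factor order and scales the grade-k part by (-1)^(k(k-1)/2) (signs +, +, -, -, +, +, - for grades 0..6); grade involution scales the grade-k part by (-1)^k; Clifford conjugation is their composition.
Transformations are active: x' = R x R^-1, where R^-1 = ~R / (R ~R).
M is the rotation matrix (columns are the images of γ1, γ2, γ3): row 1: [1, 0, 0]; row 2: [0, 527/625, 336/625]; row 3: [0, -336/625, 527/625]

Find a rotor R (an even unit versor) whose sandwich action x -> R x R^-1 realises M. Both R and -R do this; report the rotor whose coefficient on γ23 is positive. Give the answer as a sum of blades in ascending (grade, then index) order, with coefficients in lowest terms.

Method: write R = a + b12*γ12 + b13*γ13 + b23*γ23 with a^2 + b12^2 + b13^2 + b23^2 = 1 (so R^-1 = ~R). Expanding the columns R e_j ~R gives tr M = 4a^2 - 1 and, from the antisymmetric part, M21 - M12 = -4a*b12, M13 - M31 = 4a*b13, M32 - M23 = -4a*b23.
Here tr M = 1679/625, so a^2 = (1 + tr M)/4 = 576/625 and a = ±24/25. Taking a = 24/25: M21 - M12 = 0, M13 - M31 = 0, M32 - M23 = -672/625, giving b12 = 0, b13 = 0, b23 = 7/25, i.e. R = 24/25 + 7/25*γ23.
Its γ23 coefficient is already positive.
Answer: 24/25 + 7/25*γ23. Recall the cover is two-to-one: with M of trace 1679/625, both preimages act alike, and the stated γ23 sign chooses the sheet.
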